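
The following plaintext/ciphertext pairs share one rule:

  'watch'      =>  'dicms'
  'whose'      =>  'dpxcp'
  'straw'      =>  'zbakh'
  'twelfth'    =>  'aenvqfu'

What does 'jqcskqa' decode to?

citizen

In watch: w→d is +7, a→i is +8, t→c is +9, c→m is +10 — the shift increases by 1 each position. Letter i (0-indexed) is shifted by i+7, so successive shifts are 7, 8, 9, ….
Reversing it on jqcskqa: j−7=c, q−8=i, c−9=t, s−10=i, k−11=z, q−12=e, a−13=n.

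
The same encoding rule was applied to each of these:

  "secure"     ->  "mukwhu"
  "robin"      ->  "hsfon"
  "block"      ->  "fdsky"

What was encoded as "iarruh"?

matter

Each letter's alphabet position (a=0..z=25) is mapped through 5·x+0 mod 26 — an affine cipher.
Decoding iarruh: i(8)→21·(8−0)≡12=m; a(0)→21·(0−0)≡0=a; r(17)→21·(17−0)≡19=t; r(17)→21·(17−0)≡19=t; u(20)→21·(20−0)≡4=e; h(7)→21·(7−0)≡17=r (all mod 26).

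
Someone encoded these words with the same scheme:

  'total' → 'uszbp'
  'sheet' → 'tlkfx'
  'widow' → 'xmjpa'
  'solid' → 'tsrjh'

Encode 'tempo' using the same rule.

Shifts by position in total: pos 0: t→u (+1), pos 1: o→s (+4), pos 2: t→z (+6), pos 3: a→b (+1), pos 4: l→p (+4) — repeating every 3. It's a Vigenère-style cipher with numeric key [1,4,6]: position i shifts by key[i mod 3].
For tempo: t+1=u, e+4=i, m+6=s, p+1=q, o+4=s.

uisqs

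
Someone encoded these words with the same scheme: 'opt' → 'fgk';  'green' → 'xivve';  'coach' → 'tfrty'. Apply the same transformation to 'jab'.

Compare letters: o→f is +17, p→g is +17, t→k is +17 — a constant shift. This is a Caesar cipher with shift 17.
For jab: j+17=a, a+17=r, b+17=s.

ars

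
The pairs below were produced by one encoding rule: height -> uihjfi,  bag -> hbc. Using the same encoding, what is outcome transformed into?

Two steps: reverse the string, then apply a Caesar shift of +1.
Applying it to outcome: reverse → emoctuo; then shift: e+1=f, m+1=n, o+1=p, c+1=d, t+1=u, u+1=v, o+1=p.

fnpduvp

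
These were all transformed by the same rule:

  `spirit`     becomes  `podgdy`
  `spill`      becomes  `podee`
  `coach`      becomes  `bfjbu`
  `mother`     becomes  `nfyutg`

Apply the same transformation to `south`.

pfhyu

s(18)→p(15) and p(15)→o(14) fit y≡9x+9 (mod 26); the inverse of 9 mod 26 is 3. This is an affine cipher: with a=0,…,z=25, each position x becomes (9x+9) mod 26.
Applying it to south: s(18)→9·18+9≡15=p; o(14)→9·14+9≡5=f; u(20)→9·20+9≡7=h; t(19)→9·19+9≡24=y; h(7)→9·7+9≡20=u (all mod 26).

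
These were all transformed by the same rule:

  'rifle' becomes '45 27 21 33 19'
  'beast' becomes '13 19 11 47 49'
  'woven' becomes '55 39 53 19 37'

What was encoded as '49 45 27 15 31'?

r(#18)→45 and i(#9)→27: differences scale by 2, so n = 2·pos + 9. The formula is n = 2×(alphabet index, a=1) + 9.
Reversing it on 49 45 27 15 31: 49→(49−9)÷2=20=t, 45→(45−9)÷2=18=r, 27→(27−9)÷2=9=i, 15→(15−9)÷2=3=c, 31→(31−9)÷2=11=k.

trick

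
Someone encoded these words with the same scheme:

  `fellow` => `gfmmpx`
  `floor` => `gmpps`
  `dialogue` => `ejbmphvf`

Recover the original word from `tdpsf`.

score

Compare letters: f→g is +1, e→f is +1, l→m is +1 — a constant shift. This is a Caesar cipher with shift 1.
Reversing it on tdpsf: t−1=s, d−1=c, p−1=o, s−1=r, f−1=e.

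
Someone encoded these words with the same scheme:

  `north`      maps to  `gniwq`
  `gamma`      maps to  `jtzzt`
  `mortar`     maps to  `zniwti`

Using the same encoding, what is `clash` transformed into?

hstpq

n(13)→g(6) and o(14)→n(13) fit y≡7x+19 (mod 26); the inverse of 7 mod 26 is 15. This is an affine cipher: with a=0,…,z=25, each position x becomes (7x+19) mod 26.
Applying it to clash: c(2)→7·2+19≡7=h; l(11)→7·11+19≡18=s; a(0)→7·0+19≡19=t; s(18)→7·18+19≡15=p; h(7)→7·7+19≡16=q (all mod 26).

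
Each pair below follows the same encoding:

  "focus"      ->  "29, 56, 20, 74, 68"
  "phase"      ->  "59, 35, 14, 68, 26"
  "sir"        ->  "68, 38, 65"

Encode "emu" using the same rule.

f(#6)→29 and o(#15)→56: differences scale by 3, so n = 3·pos + 11. With a=1..z=26, the number is 3·pos + 11.
Applying it to emu: e=5→26, m=13→50, u=21→74.

26, 50, 74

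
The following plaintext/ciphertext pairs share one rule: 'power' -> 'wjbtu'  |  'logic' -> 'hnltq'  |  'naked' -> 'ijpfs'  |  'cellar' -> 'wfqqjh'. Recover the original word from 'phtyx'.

The output letters match the input read backwards, each shifted +5: power reversed is rewop. The word is reversed, then every letter is shifted forward by 5.
Undoing it on phtyx: shift back: p−5=k, h−5=c, t−5=o, y−5=t, x−5=s → kcots; then reverse → stock.

stock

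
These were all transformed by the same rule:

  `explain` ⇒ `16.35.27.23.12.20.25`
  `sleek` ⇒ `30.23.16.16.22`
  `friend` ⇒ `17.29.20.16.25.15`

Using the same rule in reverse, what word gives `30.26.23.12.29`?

solar

e is letter #5 and maps to 16: an offset of 11. Each letter is replaced by its alphabet position (a=1..z=26) + 11.
Undoing it on 30.26.23.12.29: 30→(30−11)÷1=19=s, 26→(26−11)÷1=15=o, 23→(23−11)÷1=12=l, 12→(12−11)÷1=1=a, 29→(29−11)÷1=18=r.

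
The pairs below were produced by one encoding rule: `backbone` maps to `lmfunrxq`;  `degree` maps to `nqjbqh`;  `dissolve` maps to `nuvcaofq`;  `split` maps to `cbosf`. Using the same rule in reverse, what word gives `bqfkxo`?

It's a Vigenère-style cipher with numeric key [10,12,3]: position i shifts by key[i mod 3].
Undoing it on bqfkxo: b−10=r, q−12=e, f−3=c, k−10=a, x−12=l, o−3=l.

recall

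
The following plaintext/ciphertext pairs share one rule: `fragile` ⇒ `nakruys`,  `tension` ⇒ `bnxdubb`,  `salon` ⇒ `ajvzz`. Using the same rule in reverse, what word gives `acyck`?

story

In fragile: f→n is +8, r→a is +9, a→k is +10, g→r is +11 — the shift increases by 1 each position. Letter i (0-indexed) is shifted by i+8, so successive shifts are 8, 9, 10, ….
Decoding acyck: a−8=s, c−9=t, y−10=o, c−11=r, k−12=y.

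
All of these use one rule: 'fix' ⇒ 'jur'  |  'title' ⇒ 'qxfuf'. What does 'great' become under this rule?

fmqds

The output letters match the input read backwards, each shifted +12: fix reversed is xif. The word is reversed, then every letter is shifted forward by 12.
Applying it to great: reverse → taerg; then shift: t+12=f, a+12=m, e+12=q, r+12=d, g+12=s.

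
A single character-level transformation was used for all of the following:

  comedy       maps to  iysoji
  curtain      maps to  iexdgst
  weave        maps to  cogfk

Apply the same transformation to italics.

Shifts by position in comedy: pos 0: c→i (+6), pos 1: o→y (+10), pos 2: m→s (+6), pos 3: e→o (+10) — repeating every 2. The shifts repeat in a cycle of length 2: positions 0,1,… shift by +6, +10, then the pattern repeats.
On italics: i+6=o, t+10=d, a+6=g, l+10=v, i+6=o, c+10=m, s+6=y.

odgvomy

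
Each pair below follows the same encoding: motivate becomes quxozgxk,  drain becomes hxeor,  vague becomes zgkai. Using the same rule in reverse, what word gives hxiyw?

dress

Shifts by position in motivate: pos 0: m→q (+4), pos 1: o→u (+6), pos 2: t→x (+4), pos 3: i→o (+6) — repeating every 2. It's a Vigenère-style cipher with numeric key [4,6]: position i shifts by key[i mod 2].
Reversing it on hxiyw: h−4=d, x−6=r, i−4=e, y−6=s, w−4=s.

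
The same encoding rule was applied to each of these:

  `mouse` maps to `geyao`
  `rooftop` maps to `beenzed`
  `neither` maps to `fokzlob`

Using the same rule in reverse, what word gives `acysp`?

squad

m(12)→g(6) and o(14)→e(4) fit y≡25x+18 (mod 26); the inverse of 25 mod 26 is 25. Treating letters as 0–25, the rule is x ↦ 25x + 18 (mod 26).
Undoing it on acysp: a(0)→25·(0−18)≡18=s; c(2)→25·(2−18)≡16=q; y(24)→25·(24−18)≡20=u; s(18)→25·(18−18)≡0=a; p(15)→25·(15−18)≡3=d (all mod 26).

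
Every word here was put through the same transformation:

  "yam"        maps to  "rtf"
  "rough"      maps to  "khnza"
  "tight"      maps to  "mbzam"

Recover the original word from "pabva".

Compare letters: y→r is +19, a→t is +19, m→f is +19 — a constant shift. Each letter is shifted forward by 19 in the alphabet (a Caesar shift of +19).
Decoding pabva: p−19=w, a−19=h, b−19=i, v−19=c, a−19=h.

which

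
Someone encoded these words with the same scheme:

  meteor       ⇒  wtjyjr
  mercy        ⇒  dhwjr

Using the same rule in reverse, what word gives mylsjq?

The output letters match the input read backwards, each shifted +5: meteor reversed is roetem. Read the word backwards and shift each letter +5.
Undoing it on mylsjq: shift back: m−5=h, y−5=t, l−5=g, s−5=n, j−5=e, q−5=l → htgnel; then reverse → length.

length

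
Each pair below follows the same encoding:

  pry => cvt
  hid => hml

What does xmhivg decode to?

Two steps: reverse the string, then apply a Caesar shift of +4.
Reversing it on xmhivg: shift back: x−4=t, m−4=i, h−4=d, i−4=e, v−4=r, g−4=c → tiderc; then reverse → credit.

credit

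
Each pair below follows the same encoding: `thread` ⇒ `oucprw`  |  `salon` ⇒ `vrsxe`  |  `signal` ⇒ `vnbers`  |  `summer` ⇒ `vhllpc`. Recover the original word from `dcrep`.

crane

Treating letters as 0–25, the rule is x ↦ 19x + 17 (mod 26).
Undoing it on dcrep: d(3)→11·(3−17)≡2=c; c(2)→11·(2−17)≡17=r; r(17)→11·(17−17)≡0=a; e(4)→11·(4−17)≡13=n; p(15)→11·(15−17)≡4=e (all mod 26).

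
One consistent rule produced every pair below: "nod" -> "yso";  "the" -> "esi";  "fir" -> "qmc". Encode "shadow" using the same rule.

The shift depends on letter class: consonant n→y is +11, but vowel o→s is +4. Vowels shift forward by 4 and consonants shift forward by 11.
On shadow: s(cons)+11=d, h(cons)+11=s, a(vowel)+4=e, d(cons)+11=o, o(vowel)+4=s, w(cons)+11=h.

dseosh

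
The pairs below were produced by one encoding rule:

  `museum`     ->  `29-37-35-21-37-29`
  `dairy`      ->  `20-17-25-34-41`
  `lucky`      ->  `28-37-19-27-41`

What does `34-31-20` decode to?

m is letter #13 and maps to 29: an offset of 16. The number is (letter's place in the alphabet, a=1) + 16.
Reversing it on 34-31-20: 34→(34−16)÷1=18=r, 31→(31−16)÷1=15=o, 20→(20−16)÷1=4=d.

rod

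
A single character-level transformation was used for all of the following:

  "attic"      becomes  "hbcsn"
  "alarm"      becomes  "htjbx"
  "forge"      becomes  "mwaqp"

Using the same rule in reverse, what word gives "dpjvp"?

whale

In attic: a→h is +7, t→b is +8, t→c is +9, i→s is +10 — the shift increases by 1 each position. The shift increases by 1 at each position, starting from +7: 7, 8, 9, ….
Undoing it on dpjvp: d−7=w, p−8=h, j−9=a, v−10=l, p−11=e.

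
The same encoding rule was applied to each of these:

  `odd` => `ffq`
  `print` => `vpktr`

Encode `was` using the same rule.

The output letters match the input read backwards, each shifted +2: odd reversed is ddo. Read the word backwards and shift each letter +2.
Applying it to was: reverse → saw; then shift: s+2=u, a+2=c, w+2=y.

ucy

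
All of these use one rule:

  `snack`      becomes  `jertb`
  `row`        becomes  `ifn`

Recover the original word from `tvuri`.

Compare letters: s→j is +17, n→e is +17, a→r is +17 — a constant shift. It's a constant shift of +17 (ROT17).
Decoding tvuri: t−17=c, v−17=e, u−17=d, r−17=a, i−17=r.

cedar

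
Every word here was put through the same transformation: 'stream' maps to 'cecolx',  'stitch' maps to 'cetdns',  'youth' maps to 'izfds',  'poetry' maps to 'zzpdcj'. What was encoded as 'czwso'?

solid

The shifts repeat in a cycle of length 3: positions 0,1,… shift by +10, +11, +11, then the pattern repeats.
Undoing it on czwso: c−10=s, z−11=o, w−11=l, s−10=i, o−11=d.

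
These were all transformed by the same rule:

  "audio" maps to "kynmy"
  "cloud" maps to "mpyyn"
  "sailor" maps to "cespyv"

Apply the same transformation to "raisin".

A repeating key of period 2 is used — shifts +10, +4 over and over.
On raisin: r+10=b, a+4=e, i+10=s, s+4=w, i+10=s, n+4=r.

beswsr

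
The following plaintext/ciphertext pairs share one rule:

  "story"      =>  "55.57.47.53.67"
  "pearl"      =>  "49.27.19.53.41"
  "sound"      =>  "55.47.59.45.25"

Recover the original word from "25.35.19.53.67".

diary

The formula is n = 2×(alphabet index, a=1) + 17.
Reversing it on 25.35.19.53.67: 25→(25−17)÷2=4=d, 35→(35−17)÷2=9=i, 19→(19−17)÷2=1=a, 53→(53−17)÷2=18=r, 67→(67−17)÷2=25=y.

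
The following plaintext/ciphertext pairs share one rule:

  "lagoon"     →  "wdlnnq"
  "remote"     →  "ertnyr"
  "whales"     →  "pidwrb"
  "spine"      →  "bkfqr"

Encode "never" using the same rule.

qrsre

l(11)→w(22) and a(0)→d(3) fit y≡23x+3 (mod 26); the inverse of 23 mod 26 is 17. Each letter's alphabet position (a=0..z=25) is mapped through 23·x+3 mod 26 — an affine cipher.
For never: n(13)→23·13+3≡16=q; e(4)→23·4+3≡17=r; v(21)→23·21+3≡18=s; e(4)→23·4+3≡17=r; r(17)→23·17+3≡4=e (all mod 26).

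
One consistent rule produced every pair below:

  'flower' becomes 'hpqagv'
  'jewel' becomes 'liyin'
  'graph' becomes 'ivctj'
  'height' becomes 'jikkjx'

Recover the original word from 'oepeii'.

manage

A repeating key of period 2 is used — shifts +2, +4 over and over.
Reversing it on oepeii: o−2=m, e−4=a, p−2=n, e−4=a, i−2=g, i−4=e.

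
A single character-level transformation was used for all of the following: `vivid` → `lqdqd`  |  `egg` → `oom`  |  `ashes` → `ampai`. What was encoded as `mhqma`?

seize

The output letters match the input read backwards, each shifted +8: vivid reversed is diviv. The word is reversed, then every letter is shifted forward by 8.
Undoing it on mhqma: shift back: m−8=e, h−8=z, q−8=i, m−8=e, a−8=s → ezies; then reverse → seize.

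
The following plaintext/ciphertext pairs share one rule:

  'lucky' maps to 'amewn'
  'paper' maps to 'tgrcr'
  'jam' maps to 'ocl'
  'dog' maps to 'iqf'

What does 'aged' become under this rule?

The output letters match the input read backwards, each shifted +2: lucky reversed is ykcul. Read the word backwards and shift each letter +2.
On aged: reverse → dega; then shift: d+2=f, e+2=g, g+2=i, a+2=c.

fgic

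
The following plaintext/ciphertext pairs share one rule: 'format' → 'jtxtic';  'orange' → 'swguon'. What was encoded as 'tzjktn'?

puddle

In format: f→j is +4, o→t is +5, r→x is +6, m→t is +7 — the shift increases by 1 each position. The shift increases by 1 at each position, starting from +4: 4, 5, 6, ….
Decoding tzjktn: t−4=p, z−5=u, j−6=d, k−7=d, t−8=l, n−9=e.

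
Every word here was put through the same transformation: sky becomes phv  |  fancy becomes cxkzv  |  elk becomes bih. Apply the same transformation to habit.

exyfq

Every letter moves 23 places later in the alphabet, wrapping around z→a.
On habit: h+23=e, a+23=x, b+23=y, i+23=f, t+23=q.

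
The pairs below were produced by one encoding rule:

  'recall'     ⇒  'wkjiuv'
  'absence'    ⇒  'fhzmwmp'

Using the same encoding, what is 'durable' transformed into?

iayikvp

Each letter shifts forward by (position + 5), i.e. 5, 6, 7, … — the shift grows by one for each successive letter.
On durable: d+5=i, u+6=a, r+7=y, a+8=i, b+9=k, l+10=v, e+11=p.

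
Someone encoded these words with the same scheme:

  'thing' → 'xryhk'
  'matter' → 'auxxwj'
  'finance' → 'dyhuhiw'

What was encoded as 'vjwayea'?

premium

This is an affine cipher: with a=0,…,z=25, each position x becomes (7x+20) mod 26.
Undoing it on vjwayea: v(21)→15·(21−20)≡15=p; j(9)→15·(9−20)≡17=r; w(22)→15·(22−20)≡4=e; a(0)→15·(0−20)≡12=m; y(24)→15·(24−20)≡8=i; e(4)→15·(4−20)≡20=u; a(0)→15·(0−20)≡12=m (all mod 26).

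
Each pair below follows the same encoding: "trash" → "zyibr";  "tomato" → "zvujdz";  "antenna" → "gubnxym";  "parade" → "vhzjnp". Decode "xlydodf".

request

The shift increases by 1 at each position, starting from +6: 6, 7, 8, ….
Reversing it on xlydodf: x−6=r, l−7=e, y−8=q, d−9=u, o−10=e, d−11=s, f−12=t.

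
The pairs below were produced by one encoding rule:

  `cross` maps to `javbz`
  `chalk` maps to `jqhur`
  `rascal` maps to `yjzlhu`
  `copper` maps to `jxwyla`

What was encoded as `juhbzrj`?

classic

A repeating key of period 2 is used — shifts +7, +9 over and over.
Reversing it on juhbzrj: j−7=c, u−9=l, h−7=a, b−9=s, z−7=s, r−9=i, j−7=c.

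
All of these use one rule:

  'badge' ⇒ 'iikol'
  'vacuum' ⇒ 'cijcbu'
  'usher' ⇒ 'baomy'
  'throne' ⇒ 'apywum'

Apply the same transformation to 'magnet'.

tinvlb

Shifts by position in badge: pos 0: b→i (+7), pos 1: a→i (+8), pos 2: d→k (+7), pos 3: g→o (+8) — repeating every 2. A repeating key of period 2 is used — shifts +7, +8 over and over.
For magnet: m+7=t, a+8=i, g+7=n, n+8=v, e+7=l, t+8=b.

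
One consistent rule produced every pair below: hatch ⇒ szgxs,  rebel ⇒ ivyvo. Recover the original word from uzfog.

Each pair mirrors across the alphabet (h↔s, a↔z, t↔g): positions sum to 25. This is the alphabet-reversal cipher (Atbash): a becomes z, b becomes y, etc.
Undoing it on uzfog: u↔f, z↔a, f↔u, o↔l, g↔t.

fault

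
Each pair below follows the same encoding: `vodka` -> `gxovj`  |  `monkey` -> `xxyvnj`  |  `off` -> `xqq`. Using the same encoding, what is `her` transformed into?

snc

The shift depends on letter class: consonant v→g is +11, but vowel o→x is +9. Vowels shift forward by 9 and consonants shift forward by 11.
For her: h(cons)+11=s, e(vowel)+9=n, r(cons)+11=c.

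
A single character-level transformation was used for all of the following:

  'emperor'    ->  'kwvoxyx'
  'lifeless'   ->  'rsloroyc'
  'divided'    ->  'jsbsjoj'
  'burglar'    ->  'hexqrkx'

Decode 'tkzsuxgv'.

national

Shifts by position in emperor: pos 0: e→k (+6), pos 1: m→w (+10), pos 2: p→v (+6), pos 3: e→o (+10) — repeating every 2. It's a Vigenère-style cipher with numeric key [6,10]: position i shifts by key[i mod 2].
Undoing it on tkzsuxgv: t−6=n, k−10=a, z−6=t, s−10=i, u−6=o, x−10=n, g−6=a, v−10=l.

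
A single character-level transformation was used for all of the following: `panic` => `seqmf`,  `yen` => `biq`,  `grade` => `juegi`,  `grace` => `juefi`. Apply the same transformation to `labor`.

The shift depends on letter class: consonant p→s is +3, but vowel a→e is +4. The rule splits by letter class: vowels +4, consonants +3.
Applying it to labor: l(cons)+3=o, a(vowel)+4=e, b(cons)+3=e, o(vowel)+4=s, r(cons)+3=u.

oeesu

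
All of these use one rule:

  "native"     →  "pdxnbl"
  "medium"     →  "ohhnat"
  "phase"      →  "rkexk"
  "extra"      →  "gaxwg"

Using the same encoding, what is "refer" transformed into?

In native: n→p is +2, a→d is +3, t→x is +4, i→n is +5 — the shift increases by 1 each position. Letter i (0-indexed) is shifted by i+2, so successive shifts are 2, 3, 4, ….
For refer: r+2=t, e+3=h, f+4=j, e+5=j, r+6=x.

thjjx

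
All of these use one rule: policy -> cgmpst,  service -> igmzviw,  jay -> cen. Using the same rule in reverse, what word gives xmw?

The output letters match the input read backwards, each shifted +4: policy reversed is ycilop. The word is reversed, then every letter is shifted forward by 4.
Decoding xmw: shift back: x−4=t, m−4=i, w−4=s → tis; then reverse → sit.

sit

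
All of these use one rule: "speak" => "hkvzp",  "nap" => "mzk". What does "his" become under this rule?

srh

Each pair mirrors across the alphabet (s↔h, p↔k, e↔v): positions sum to 25. Letters are reflected about the middle of the alphabet (position → 25−position): Atbash.
On his: h↔s, i↔r, s↔h.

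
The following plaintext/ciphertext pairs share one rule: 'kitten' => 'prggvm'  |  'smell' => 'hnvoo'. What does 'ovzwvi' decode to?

leader

Each pair mirrors across the alphabet (k↔p, i↔r, t↔g): positions sum to 25. Each letter is replaced by its mirror in the alphabet: a↔z, b↔y, c↔x, and so on (the Atbash cipher).
Decoding ovzwvi: o↔l, v↔e, z↔a, w↔d, v↔e, i↔r.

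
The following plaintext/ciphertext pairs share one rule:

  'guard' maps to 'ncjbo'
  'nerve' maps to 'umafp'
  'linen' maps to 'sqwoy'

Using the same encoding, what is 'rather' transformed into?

The shift increases by 1 at each position, starting from +7: 7, 8, 9, ….
Applying it to rather: r+7=y, a+8=i, t+9=c, h+10=r, e+11=p, r+12=d.

yicrpd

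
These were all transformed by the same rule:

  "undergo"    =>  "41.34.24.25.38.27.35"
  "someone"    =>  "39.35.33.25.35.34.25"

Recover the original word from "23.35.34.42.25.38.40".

convert

u is letter #21 and maps to 41: an offset of 20. Each letter is replaced by its alphabet position (a=1..z=26) + 20.
Reversing it on 23.35.34.42.25.38.40: 23→(23−20)÷1=3=c, 35→(35−20)÷1=15=o, 34→(34−20)÷1=14=n, 42→(42−20)÷1=22=v, 25→(25−20)÷1=5=e, 38→(38−20)÷1=18=r, 40→(40−20)÷1=20=t.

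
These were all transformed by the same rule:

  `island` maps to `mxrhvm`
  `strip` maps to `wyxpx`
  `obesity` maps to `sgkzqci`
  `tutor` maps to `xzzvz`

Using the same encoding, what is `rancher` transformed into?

In island: i→m is +4, s→x is +5, l→r is +6, a→h is +7 — the shift increases by 1 each position. Each letter shifts forward by (position + 4), i.e. 4, 5, 6, … — the shift grows by one for each successive letter.
For rancher: r+4=v, a+5=f, n+6=t, c+7=j, h+8=p, e+9=n, r+10=b.

vftjpnb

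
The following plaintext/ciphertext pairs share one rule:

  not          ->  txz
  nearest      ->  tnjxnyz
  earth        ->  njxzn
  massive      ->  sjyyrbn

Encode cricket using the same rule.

ixriqnz

The shift depends on letter class: consonant n→t is +6, but vowel o→x is +9. Two shifts are in play — +9 for a/e/i/o/u, +6 for every other letter.
On cricket: c(cons)+6=i, r(cons)+6=x, i(vowel)+9=r, c(cons)+6=i, k(cons)+6=q, e(vowel)+9=n, t(cons)+6=z.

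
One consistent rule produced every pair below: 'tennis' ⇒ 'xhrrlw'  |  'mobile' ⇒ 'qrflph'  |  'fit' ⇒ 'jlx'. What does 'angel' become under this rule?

The rule splits by letter class: vowels +3, consonants +4.
On angel: a(vowel)+3=d, n(cons)+4=r, g(cons)+4=k, e(vowel)+3=h, l(cons)+4=p.

drkhp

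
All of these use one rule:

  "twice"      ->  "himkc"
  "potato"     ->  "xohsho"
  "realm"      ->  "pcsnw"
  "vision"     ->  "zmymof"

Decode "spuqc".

argue

Treating letters as 0–25, the rule is x ↦ 9x + 18 (mod 26).
Decoding spuqc: s(18)→3·(18−18)≡0=a; p(15)→3·(15−18)≡17=r; u(20)→3·(20−18)≡6=g; q(16)→3·(16−18)≡20=u; c(2)→3·(2−18)≡4=e (all mod 26).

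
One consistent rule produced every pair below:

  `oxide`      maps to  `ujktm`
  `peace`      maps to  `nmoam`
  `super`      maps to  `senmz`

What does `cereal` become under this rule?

o(14)→u(20) and x(23)→j(9) fit y≡19x+14 (mod 26); the inverse of 19 mod 26 is 11. Treating letters as 0–25, the rule is x ↦ 19x + 14 (mod 26).
Applying it to cereal: c(2)→19·2+14≡0=a; e(4)→19·4+14≡12=m; r(17)→19·17+14≡25=z; e(4)→19·4+14≡12=m; a(0)→19·0+14≡14=o; l(11)→19·11+14≡15=p (all mod 26).

amzmop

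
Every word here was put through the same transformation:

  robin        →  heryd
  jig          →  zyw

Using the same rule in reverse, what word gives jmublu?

twelve

Compare letters: r→h is +16, o→e is +16, b→r is +16 — a constant shift. This is a Caesar cipher with shift 16.
Decoding jmublu: j−16=t, m−16=w, u−16=e, b−16=l, l−16=v, u−16=e.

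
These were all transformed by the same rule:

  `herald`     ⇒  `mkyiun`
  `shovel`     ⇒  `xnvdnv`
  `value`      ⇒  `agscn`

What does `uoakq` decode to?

pitch

Letter i (0-indexed) is shifted by i+5, so successive shifts are 5, 6, 7, ….
Undoing it on uoakq: u−5=p, o−6=i, a−7=t, k−8=c, q−9=h.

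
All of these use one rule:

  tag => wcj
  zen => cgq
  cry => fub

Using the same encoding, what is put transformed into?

sww

The shift depends on letter class: consonant t→w is +3, but vowel a→c is +2. Vowels shift forward by 2 and consonants shift forward by 3.
On put: p(cons)+3=s, u(vowel)+2=w, t(cons)+3=w.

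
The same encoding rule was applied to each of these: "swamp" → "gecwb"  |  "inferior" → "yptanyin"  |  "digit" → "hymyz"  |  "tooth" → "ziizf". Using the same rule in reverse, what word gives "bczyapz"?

Each letter's alphabet position (a=0..z=25) is mapped through 19·x+2 mod 26 — an affine cipher.
Undoing it on bczyapz: b(1)→11·(1−2)≡15=p; c(2)→11·(2−2)≡0=a; z(25)→11·(25−2)≡19=t; y(24)→11·(24−2)≡8=i; a(0)→11·(0−2)≡4=e; p(15)→11·(15−2)≡13=n; z(25)→11·(25−2)≡19=t (all mod 26).

patient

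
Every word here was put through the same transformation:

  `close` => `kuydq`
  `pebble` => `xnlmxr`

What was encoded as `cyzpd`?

upper

In close: c→k is +8, l→u is +9, o→y is +10, s→d is +11 — the shift increases by 1 each position. The shift increases by 1 at each position, starting from +8: 8, 9, 10, ….
Undoing it on cyzpd: c−8=u, y−9=p, z−10=p, p−11=e, d−12=r.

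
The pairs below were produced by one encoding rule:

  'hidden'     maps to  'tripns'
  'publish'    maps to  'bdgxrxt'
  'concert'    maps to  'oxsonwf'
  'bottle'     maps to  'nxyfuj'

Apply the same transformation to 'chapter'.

oqfbcjd

Shifts by position in hidden: pos 0: h→t (+12), pos 1: i→r (+9), pos 2: d→i (+5), pos 3: d→p (+12), pos 4: e→n (+9), pos 5: n→s (+5) — repeating every 3. The shifts repeat in a cycle of length 3: positions 0,1,… shift by +12, +9, +5, then the pattern repeats.
On chapter: c+12=o, h+9=q, a+5=f, p+12=b, t+9=c, e+5=j, r+12=d.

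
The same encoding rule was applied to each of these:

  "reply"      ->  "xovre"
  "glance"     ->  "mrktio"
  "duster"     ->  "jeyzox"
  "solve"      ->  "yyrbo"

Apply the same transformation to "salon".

ykryt

The shift depends on letter class: consonant r→x is +6, but vowel e→o is +10. Two shifts are in play — +10 for a/e/i/o/u, +6 for every other letter.
For salon: s(cons)+6=y, a(vowel)+10=k, l(cons)+6=r, o(vowel)+10=y, n(cons)+6=t.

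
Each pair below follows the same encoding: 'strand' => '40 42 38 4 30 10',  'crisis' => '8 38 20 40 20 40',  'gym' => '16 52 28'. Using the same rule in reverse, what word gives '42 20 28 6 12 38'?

timber

s(#19)→40 and t(#20)→42: differences scale by 2, so n = 2·pos + 2. With a=1..z=26, the number is 2·pos + 2.
Reversing it on 42 20 28 6 12 38: 42→(42−2)÷2=20=t, 20→(20−2)÷2=9=i, 28→(28−2)÷2=13=m, 6→(6−2)÷2=2=b, 12→(12−2)÷2=5=e, 38→(38−2)÷2=18=r.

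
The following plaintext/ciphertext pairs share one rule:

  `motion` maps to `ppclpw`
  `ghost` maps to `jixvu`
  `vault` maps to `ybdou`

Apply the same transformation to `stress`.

vuahtb

Shifts by position in motion: pos 0: m→p (+3), pos 1: o→p (+1), pos 2: t→c (+9), pos 3: i→l (+3), pos 4: o→p (+1), pos 5: n→w (+9) — repeating every 3. A repeating key of period 3 is used — shifts +3, +1, +9 over and over.
Applying it to stress: s+3=v, t+1=u, r+9=a, e+3=h, s+1=t, s+9=b.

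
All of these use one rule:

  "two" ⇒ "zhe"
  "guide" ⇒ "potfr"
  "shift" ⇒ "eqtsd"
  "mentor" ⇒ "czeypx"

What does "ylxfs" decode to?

The output letters match the input read backwards, each shifted +11: two reversed is owt. The word is reversed, then every letter is shifted forward by 11.
Decoding ylxfs: shift back: y−11=n, l−11=a, x−11=m, f−11=u, s−11=h → namuh; then reverse → human.

human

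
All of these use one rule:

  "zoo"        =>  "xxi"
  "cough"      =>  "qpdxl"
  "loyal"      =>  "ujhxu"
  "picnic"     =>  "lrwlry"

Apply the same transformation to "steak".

tjncb

Two steps: reverse the string, then apply a Caesar shift of +9.
For steak: reverse → kaets; then shift: k+9=t, a+9=j, e+9=n, t+9=c, s+9=b.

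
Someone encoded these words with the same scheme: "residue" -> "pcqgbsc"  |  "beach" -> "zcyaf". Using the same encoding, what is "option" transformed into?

mnrgml

This is a Caesar cipher with shift 24.
On option: o+24=m, p+24=n, t+24=r, i+24=g, o+24=m, n+24=l.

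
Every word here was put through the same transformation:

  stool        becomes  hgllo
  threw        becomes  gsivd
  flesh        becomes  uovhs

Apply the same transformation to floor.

Each pair mirrors across the alphabet (s↔h, t↔g, o↔l): positions sum to 25. Letters are reflected about the middle of the alphabet (position → 25−position): Atbash.
On floor: f↔u, l↔o, o↔l, o↔l, r↔i.

uolli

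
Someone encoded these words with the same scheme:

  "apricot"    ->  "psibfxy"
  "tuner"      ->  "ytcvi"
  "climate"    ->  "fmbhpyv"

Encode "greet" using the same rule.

a(0)→p(15) and p(15)→s(18) fit y≡21x+15 (mod 26); the inverse of 21 mod 26 is 5. Treating letters as 0–25, the rule is x ↦ 21x + 15 (mod 26).
On greet: g(6)→21·6+15≡11=l; r(17)→21·17+15≡8=i; e(4)→21·4+15≡21=v; e(4)→21·4+15≡21=v; t(19)→21·19+15≡24=y (all mod 26).

livvy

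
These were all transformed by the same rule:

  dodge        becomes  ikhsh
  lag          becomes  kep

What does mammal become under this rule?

The output letters match the input read backwards, each shifted +4: dodge reversed is egdod. The word is reversed, then every letter is shifted forward by 4.
Applying it to mammal: reverse → lammam; then shift: l+4=p, a+4=e, m+4=q, m+4=q, a+4=e, m+4=q.

peqqeq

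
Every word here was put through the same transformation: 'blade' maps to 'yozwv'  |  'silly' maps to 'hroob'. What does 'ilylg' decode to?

Each pair mirrors across the alphabet (b↔y, l↔o, a↔z): positions sum to 25. Each letter is replaced by its mirror in the alphabet: a↔z, b↔y, c↔x, and so on (the Atbash cipher).
Reversing it on ilylg: i↔r, l↔o, y↔b, l↔o, g↔t.

robot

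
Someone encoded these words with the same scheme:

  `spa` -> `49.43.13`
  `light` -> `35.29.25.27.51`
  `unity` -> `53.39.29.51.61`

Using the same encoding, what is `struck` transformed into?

s(#19)→49 and p(#16)→43: differences scale by 2, so n = 2·pos + 11. With a=1..z=26, the number is 2·pos + 11.
On struck: s=19→49, t=20→51, r=18→47, u=21→53, c=3→17, k=11→33.

49.51.47.53.17.33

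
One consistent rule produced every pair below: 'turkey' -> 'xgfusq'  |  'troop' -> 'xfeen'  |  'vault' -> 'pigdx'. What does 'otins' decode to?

t(19)→x(23) and u(20)→g(6) fit y≡9x+8 (mod 26); the inverse of 9 mod 26 is 3. Treating letters as 0–25, the rule is x ↦ 9x + 8 (mod 26).
Undoing it on otins: o(14)→3·(14−8)≡18=s; t(19)→3·(19−8)≡7=h; i(8)→3·(8−8)≡0=a; n(13)→3·(13−8)≡15=p; s(18)→3·(18−8)≡4=e (all mod 26).

shape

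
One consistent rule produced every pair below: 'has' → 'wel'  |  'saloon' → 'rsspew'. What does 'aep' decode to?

law

Read the word backwards and shift each letter +4.
Decoding aep: shift back: a−4=w, e−4=a, p−4=l → wal; then reverse → law.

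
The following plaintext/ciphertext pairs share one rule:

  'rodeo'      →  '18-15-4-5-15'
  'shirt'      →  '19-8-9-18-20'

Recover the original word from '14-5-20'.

net

r is letter #18 and maps to 18: an offset of 0. Letters become their 1-indexed alphabet positions: a=1 … z=26.
Undoing it on 14-5-20: 14=n, 5=e, 20=t.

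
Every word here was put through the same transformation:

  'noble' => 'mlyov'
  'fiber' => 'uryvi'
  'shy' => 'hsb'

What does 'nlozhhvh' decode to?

This is the alphabet-reversal cipher (Atbash): a becomes z, b becomes y, etc.
Undoing it on nlozhhvh: n↔m, l↔o, o↔l, z↔a, h↔s, h↔s, v↔e, h↔s.

molasses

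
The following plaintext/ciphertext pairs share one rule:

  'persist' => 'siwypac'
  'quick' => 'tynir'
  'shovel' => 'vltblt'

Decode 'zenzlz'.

The shift increases by 1 at each position, starting from +3: 3, 4, 5, ….
Reversing it on zenzlz: z−3=w, e−4=a, n−5=i, z−6=t, l−7=e, z−8=r.

waiter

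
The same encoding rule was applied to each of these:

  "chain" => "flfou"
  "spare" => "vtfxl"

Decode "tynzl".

In chain: c→f is +3, h→l is +4, a→f is +5, i→o is +6 — the shift increases by 1 each position. The shift increases by 1 at each position, starting from +3: 3, 4, 5, ….
Reversing it on tynzl: t−3=q, y−4=u, n−5=i, z−6=t, l−7=e.

quite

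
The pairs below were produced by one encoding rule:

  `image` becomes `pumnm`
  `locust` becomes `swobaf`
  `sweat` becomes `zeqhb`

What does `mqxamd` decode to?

Shifts by position in image: pos 0: i→p (+7), pos 1: m→u (+8), pos 2: a→m (+12), pos 3: g→n (+7), pos 4: e→m (+8) — repeating every 3. The shifts repeat in a cycle of length 3: positions 0,1,… shift by +7, +8, +12, then the pattern repeats.
Decoding mqxamd: m−7=f, q−8=i, x−12=l, a−7=t, m−8=e, d−12=r.

filter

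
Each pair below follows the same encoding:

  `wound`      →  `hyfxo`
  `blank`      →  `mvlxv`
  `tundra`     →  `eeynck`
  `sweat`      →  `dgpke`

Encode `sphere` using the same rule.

Shifts by position in wound: pos 0: w→h (+11), pos 1: o→y (+10), pos 2: u→f (+11), pos 3: n→x (+10) — repeating every 2. It's a Vigenère-style cipher with numeric key [11,10]: position i shifts by key[i mod 2].
Applying it to sphere: s+11=d, p+10=z, h+11=s, e+10=o, r+11=c, e+10=o.

dzsoco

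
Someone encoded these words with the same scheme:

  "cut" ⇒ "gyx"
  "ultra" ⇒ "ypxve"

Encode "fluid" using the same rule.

This is a Caesar cipher with shift 4.
For fluid: f+4=j, l+4=p, u+4=y, i+4=m, d+4=h.

jpymh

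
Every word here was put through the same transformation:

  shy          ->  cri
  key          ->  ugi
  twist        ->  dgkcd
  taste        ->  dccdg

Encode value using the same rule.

The shift depends on letter class: consonant s→c is +10, but vowel e→g is +2. The rule splits by letter class: vowels +2, consonants +10.
Applying it to value: v(cons)+10=f, a(vowel)+2=c, l(cons)+10=v, u(vowel)+2=w, e(vowel)+2=g.

fcvwg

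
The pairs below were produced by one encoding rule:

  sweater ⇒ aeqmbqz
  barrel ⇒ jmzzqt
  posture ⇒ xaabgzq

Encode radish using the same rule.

zmluap

The shift depends on letter class: consonant s→a is +8, but vowel e→q is +12. Two shifts are in play — +12 for a/e/i/o/u, +8 for every other letter.
Applying it to radish: r(cons)+8=z, a(vowel)+12=m, d(cons)+8=l, i(vowel)+12=u, s(cons)+8=a, h(cons)+8=p.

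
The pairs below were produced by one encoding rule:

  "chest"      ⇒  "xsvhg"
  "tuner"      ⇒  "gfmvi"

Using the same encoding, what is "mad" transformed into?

nzw

Letters are reflected about the middle of the alphabet (position → 25−position): Atbash.
For mad: m↔n, a↔z, d↔w.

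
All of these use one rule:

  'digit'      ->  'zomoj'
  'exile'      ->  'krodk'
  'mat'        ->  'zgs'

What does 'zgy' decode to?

Read the word backwards and shift each letter +6.
Reversing it on zgy: shift back: z−6=t, g−6=a, y−6=s → tas; then reverse → sat.

sat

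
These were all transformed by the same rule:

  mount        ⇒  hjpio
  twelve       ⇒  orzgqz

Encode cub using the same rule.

Every letter moves 21 places later in the alphabet, wrapping around z→a.
On cub: c+21=x, u+21=p, b+21=w.

xpw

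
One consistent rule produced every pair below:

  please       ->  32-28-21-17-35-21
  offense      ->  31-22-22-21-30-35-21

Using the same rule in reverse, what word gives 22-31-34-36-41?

p is letter #16 and maps to 32: an offset of 16. The number is (letter's place in the alphabet, a=1) + 16.
Decoding 22-31-34-36-41: 22→(22−16)÷1=6=f, 31→(31−16)÷1=15=o, 34→(34−16)÷1=18=r, 36→(36−16)÷1=20=t, 41→(41−16)÷1=25=y.

forty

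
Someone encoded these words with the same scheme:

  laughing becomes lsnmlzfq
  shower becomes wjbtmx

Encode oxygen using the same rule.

The output letters match the input read backwards, each shifted +5: laughing reversed is gnihgual. Read the word backwards and shift each letter +5.
For oxygen: reverse → negyxo; then shift: n+5=s, e+5=j, g+5=l, y+5=d, x+5=c, o+5=t.

sjldct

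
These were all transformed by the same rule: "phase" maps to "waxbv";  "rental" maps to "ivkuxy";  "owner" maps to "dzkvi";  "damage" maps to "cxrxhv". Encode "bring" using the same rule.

p(15)→w(22) and h(7)→a(0) fit y≡19x+23 (mod 26); the inverse of 19 mod 26 is 11. Treating letters as 0–25, the rule is x ↦ 19x + 23 (mod 26).
For bring: b(1)→19·1+23≡16=q; r(17)→19·17+23≡8=i; i(8)→19·8+23≡19=t; n(13)→19·13+23≡10=k; g(6)→19·6+23≡7=h (all mod 26).

qitkh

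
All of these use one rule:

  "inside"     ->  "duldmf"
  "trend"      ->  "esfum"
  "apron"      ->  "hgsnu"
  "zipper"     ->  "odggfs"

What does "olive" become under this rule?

i(8)→d(3) and n(13)→u(20) fit y≡19x+7 (mod 26); the inverse of 19 mod 26 is 11. This is an affine cipher: with a=0,…,z=25, each position x becomes (19x+7) mod 26.
Applying it to olive: o(14)→19·14+7≡13=n; l(11)→19·11+7≡8=i; i(8)→19·8+7≡3=d; v(21)→19·21+7≡16=q; e(4)→19·4+7≡5=f (all mod 26).

nidqf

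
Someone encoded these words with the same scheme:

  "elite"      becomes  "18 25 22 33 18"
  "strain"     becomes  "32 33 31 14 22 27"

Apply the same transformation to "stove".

32 33 28 35 18

Letters become their 1-based position plus 13 (so a→14, b→15, …).
On stove: s=19→32, t=20→33, o=15→28, v=22→35, e=5→18.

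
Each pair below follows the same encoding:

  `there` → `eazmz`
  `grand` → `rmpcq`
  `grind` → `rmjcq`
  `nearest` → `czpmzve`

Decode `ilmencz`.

fortune

Treating letters as 0–25, the rule is x ↦ 9x + 15 (mod 26).
Decoding ilmencz: i(8)→3·(8−15)≡5=f; l(11)→3·(11−15)≡14=o; m(12)→3·(12−15)≡17=r; e(4)→3·(4−15)≡19=t; n(13)→3·(13−15)≡20=u; c(2)→3·(2−15)≡13=n; z(25)→3·(25−15)≡4=e (all mod 26).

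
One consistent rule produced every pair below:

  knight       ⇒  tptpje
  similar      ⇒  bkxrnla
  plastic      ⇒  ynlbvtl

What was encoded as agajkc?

repair

Shifts by position in knight: pos 0: k→t (+9), pos 1: n→p (+2), pos 2: i→t (+11), pos 3: g→p (+9), pos 4: h→j (+2), pos 5: t→e (+11) — repeating every 3. A repeating key of period 3 is used — shifts +9, +2, +11 over and over.
Undoing it on agajkc: a−9=r, g−2=e, a−11=p, j−9=a, k−2=i, c−11=r.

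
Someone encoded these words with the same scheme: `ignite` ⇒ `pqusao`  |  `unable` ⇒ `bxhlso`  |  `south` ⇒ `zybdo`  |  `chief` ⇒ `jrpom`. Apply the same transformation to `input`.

Shifts by position in ignite: pos 0: i→p (+7), pos 1: g→q (+10), pos 2: n→u (+7), pos 3: i→s (+10) — repeating every 2. It's a Vigenère-style cipher with numeric key [7,10]: position i shifts by key[i mod 2].
For input: i+7=p, n+10=x, p+7=w, u+10=e, t+7=a.

pxwea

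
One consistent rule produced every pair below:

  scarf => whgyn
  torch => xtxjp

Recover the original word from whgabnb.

The shift increases by 1 at each position, starting from +4: 4, 5, 6, ….
Undoing it on whgabnb: w−4=s, h−5=c, g−6=a, a−7=t, b−8=t, n−9=e, b−10=r.

scatter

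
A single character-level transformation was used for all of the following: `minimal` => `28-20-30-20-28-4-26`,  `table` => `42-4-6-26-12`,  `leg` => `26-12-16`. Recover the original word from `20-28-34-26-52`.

m(#13)→28 and i(#9)→20: differences scale by 2, so n = 2·pos + 2. The formula is n = 2×(alphabet index, a=1) + 2.
Reversing it on 20-28-34-26-52: 20→(20−2)÷2=9=i, 28→(28−2)÷2=13=m, 34→(34−2)÷2=16=p, 26→(26−2)÷2=12=l, 52→(52−2)÷2=25=y.

imply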